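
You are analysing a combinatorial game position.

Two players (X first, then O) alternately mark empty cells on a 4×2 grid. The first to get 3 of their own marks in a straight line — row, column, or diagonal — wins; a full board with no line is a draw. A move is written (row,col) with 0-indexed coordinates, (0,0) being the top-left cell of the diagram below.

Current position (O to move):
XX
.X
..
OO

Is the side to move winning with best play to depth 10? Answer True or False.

[XX/.X/../OO] O move#1: (1,0):-1/XX/OX/../OO, (2,0):-1/XX/.X/O./OO, (2,1):+0/XX/.X/.O/OO*
[XX/.X/.O/OO] X move#2: (1,0):+0/XX/XX/.O/OO*, (2,0):+0/XX/.X/XO/OO
[XX/XX/.O/OO] O move#3: (2,0):+0/XX/XX/OO/OO*
[XX/XX/OO/OO] end (terminal +0, X#4); searched XX/.X/../OO to 10

O winning at [XX/.X/../OO]: False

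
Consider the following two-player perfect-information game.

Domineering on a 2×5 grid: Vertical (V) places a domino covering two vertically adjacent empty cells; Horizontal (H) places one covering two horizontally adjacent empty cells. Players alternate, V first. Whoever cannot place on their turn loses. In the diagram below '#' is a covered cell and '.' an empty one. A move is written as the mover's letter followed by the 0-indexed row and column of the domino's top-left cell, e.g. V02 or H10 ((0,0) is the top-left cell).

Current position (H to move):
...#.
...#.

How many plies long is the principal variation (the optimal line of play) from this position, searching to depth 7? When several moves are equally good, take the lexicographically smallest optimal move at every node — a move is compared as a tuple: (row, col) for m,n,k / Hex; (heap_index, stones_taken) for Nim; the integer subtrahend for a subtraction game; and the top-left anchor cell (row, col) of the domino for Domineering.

p1 H@[...#./...#.]: H00[##.#./...#.]-1* H01[.###./...#.]-1 H10[...#./##.#.]-1 H11[...#./.###.]-1
p2 V@[##.#./...#.]: V02[####./..##.]+1* V04[##.##/...##]-1
p3 H@[####./..##.]: H10[####./####.]-1*
p4 V@[####./####.]: V04[#####/#####]+1*
p5 H@[#####/#####] terminal -1; root [...#./...#.] d7

PV length from [...#./...#.]: 4 plies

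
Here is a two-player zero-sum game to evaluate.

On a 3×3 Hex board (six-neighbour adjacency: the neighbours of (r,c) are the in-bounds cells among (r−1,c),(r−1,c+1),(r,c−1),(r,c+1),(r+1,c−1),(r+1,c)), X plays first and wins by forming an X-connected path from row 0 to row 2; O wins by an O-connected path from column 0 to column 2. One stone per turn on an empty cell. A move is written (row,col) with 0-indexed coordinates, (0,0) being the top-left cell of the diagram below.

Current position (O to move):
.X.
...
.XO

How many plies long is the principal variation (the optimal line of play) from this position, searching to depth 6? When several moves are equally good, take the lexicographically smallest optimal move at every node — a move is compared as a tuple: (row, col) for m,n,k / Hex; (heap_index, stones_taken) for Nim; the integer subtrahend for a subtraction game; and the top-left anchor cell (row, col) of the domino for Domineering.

PV length from [.X./.../.XO]: 5 plies

[.X./.../.XO] O move#1: (0,0):-1/OX./.../.XO, (0,2):-1/.XO/.../.XO, (1,0):-1/.X./O../.XO, (1,1):+1/.X./.O./.XO*, (1,2):-1/.X./..O/.XO, (2,0):-1/.X./.../OXO
[.X./.O./.XO] X move#2: (0,0):-1/XX./.O./.XO*, (0,2):-1/.XX/.O./.XO, (1,0):-1/.X./XO./.XO, (1,2):-1/.X./.OX/.XO, (2,0):-1/.X./.O./XXO
[XX./.O./.XO] O move#3: (0,2):+1/XXO/.O./.XO*, (1,0):+1/XX./OO./.XO, (1,2):+1/XX./.OO/.XO, (2,0):+1/XX./.O./OXO
[XXO/.O./.XO] X move#4: (1,0):-1/XXO/XO./.XO*, (1,2):-1/XXO/.OX/.XO, (2,0):-1/XXO/.O./XXO
[XXO/XO./.XO] O move#5: (1,2):-1/XXO/XOO/.XO, (2,0):+1/XXO/XO./OXO*
[XXO/XO./OXO] end (terminal -1, X#6); searched .X./.../.XO to 6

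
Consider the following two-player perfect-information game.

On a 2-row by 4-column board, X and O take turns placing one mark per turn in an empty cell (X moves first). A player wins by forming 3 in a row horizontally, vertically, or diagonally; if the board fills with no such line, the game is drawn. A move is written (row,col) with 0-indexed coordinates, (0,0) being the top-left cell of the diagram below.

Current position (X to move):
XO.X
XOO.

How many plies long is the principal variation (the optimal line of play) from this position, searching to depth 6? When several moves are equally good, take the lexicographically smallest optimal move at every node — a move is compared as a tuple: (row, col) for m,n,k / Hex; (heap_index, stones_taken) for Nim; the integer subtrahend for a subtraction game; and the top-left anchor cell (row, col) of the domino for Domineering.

ply 1, X at XO.X/XOO. | (0,2)=-1→XOXX/XOO.; (1,3)=+0→XO.X/XOOX*
ply 2, O at XO.X/XOOX | (0,2)=+0→XOOX/XOOX*
ply 3: XOOX/XOOX is terminal +0 (X); from XO.X/XOO. depth 6

PV length from [XO.X/XOO.]: 2 plies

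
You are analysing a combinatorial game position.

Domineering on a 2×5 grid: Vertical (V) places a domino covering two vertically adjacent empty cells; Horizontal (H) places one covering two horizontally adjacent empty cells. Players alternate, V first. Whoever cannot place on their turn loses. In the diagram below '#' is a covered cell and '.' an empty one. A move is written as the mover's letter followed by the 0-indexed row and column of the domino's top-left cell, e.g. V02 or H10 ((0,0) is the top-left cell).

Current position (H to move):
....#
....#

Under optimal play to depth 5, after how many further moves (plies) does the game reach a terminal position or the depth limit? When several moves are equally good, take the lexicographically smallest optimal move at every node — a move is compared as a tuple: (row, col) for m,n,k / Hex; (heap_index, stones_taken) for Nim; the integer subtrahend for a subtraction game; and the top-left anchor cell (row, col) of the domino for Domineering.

PV length from [....#/....#]: 3 plies

ply 1, H at ....#/....# | H00=-1→##..#/....#; H01=+1→.##.#/....#*; H02=-1→..###/....#; H10=-1→....#/##..#; H11=+1→....#/.##.#; H12=-1→....#/..###
ply 2, V at .##.#/....# | V00=-1→###.#/#...#*; V03=-1→.####/...##
ply 3, H at ###.#/#...# | H11=-1→###.#/###.#; H12=+1→###.#/#.###*
ply 4: ###.#/#.### is terminal -1 (V); from ....#/....# depth 5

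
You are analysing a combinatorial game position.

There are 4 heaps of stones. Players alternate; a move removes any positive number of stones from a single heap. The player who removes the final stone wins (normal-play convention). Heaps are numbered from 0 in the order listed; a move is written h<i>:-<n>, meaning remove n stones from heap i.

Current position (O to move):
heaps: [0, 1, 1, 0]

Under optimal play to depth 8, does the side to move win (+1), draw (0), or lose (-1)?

p1 O@[(0,1,1,0)]: h1:-1[(0,0,1,0)]-1* h2:-1[(0,1,0,0)]-1
p2 X@[(0,0,1,0)]: h2:-1[(0,0,0,0)]+1*
p3 O@[(0,0,0,0)] terminal -1; root [(0,1,1,0)] d8

value((0,1,1,0), O) = -1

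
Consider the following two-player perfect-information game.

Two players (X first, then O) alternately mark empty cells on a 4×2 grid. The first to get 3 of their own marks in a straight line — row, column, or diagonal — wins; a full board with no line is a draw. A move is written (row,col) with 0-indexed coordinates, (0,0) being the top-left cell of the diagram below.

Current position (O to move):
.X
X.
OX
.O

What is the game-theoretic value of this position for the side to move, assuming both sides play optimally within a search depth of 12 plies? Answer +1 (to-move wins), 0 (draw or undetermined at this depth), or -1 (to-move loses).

value(.X/X./OX/.O, O) = 0

ply 1, O at .X/X./OX/.O | (0,0)=-1→OX/X./OX/.O; (1,1)=+0→.X/XO/OX/.O*; (3,0)=-1→.X/X./OX/OO
ply 2, X at .X/XO/OX/.O | (0,0)=+0→XX/XO/OX/.O*; (3,0)=+0→.X/XO/OX/XO
ply 3, O at XX/XO/OX/.O | (3,0)=+0→XX/XO/OX/OO*
ply 4: XX/XO/OX/OO is terminal +0 (X); from .X/X./OX/.O depth 12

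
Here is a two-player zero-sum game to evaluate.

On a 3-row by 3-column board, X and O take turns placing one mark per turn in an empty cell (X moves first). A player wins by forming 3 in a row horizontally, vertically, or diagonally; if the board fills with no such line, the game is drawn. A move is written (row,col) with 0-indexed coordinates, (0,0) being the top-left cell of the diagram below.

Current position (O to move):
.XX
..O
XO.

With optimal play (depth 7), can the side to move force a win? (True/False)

[.XX/..O/XO.] O move#1: (0,0):-1/OXX/..O/XO.*, (1,0):-1/.XX/O.O/XO., (1,1):-1/.XX/.OO/XO., (2,2):-1/.XX/..O/XOO
[OXX/..O/XO.] X move#2: (1,0):+0/OXX/X.O/XO., (1,1):+1/OXX/.XO/XO.*, (2,2):+0/OXX/..O/XOX
[OXX/.XO/XO.] end (terminal -1, O#3); searched .XX/..O/XO. to 7

O winning at [.XX/..O/XO.]: False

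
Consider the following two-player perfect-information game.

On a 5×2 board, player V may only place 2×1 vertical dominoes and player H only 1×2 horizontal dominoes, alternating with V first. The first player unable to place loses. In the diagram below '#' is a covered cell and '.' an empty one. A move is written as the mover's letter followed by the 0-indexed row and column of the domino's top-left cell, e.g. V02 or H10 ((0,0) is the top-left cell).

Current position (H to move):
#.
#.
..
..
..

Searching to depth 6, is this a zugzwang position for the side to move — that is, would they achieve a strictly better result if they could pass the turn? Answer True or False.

ply 1, H at #./#./../../.. | H20=-1→#./#./##/../..; H30=+1→#./#./../##/..*; H40=-1→#./#./../../##
ply 2, V at #./#./../##/.. | V01=-1→##/##/../##/..*; V11=-1→#./##/.#/##/..
ply 3, H at ##/##/../##/.. | H20=+1→##/##/##/##/..*; H40=+1→##/##/../##/##
ply 4: ##/##/##/##/.. is terminal -1 (V); from #./#./../../.. depth 6
if H skipped the turn, V would face:
~ ply 1, V at #./#./../../.. | V01=-1→##/##/../../..; V11=-1→#./##/.#/../..; V20=+1→#./#./#./#./..*; V21=+1→#./#./.#/.#/..; V30=+1→#./#./../#./#.; V31=+1→#./#./../.#/.#
~ ply 2, H at #./#./#./#./.. | H40=-1→#./#./#./#./##*
~ ply 3, V at #./#./#./#./## | V01=+1→##/##/#./#./##*; V11=+1→#./##/##/#./##; V21=+1→#./#./##/##/##
~ ply 4: ##/##/#./#./## is terminal -1 (H); from #./#./../../.. depth 6
compare (H): move=+1 vs pass=-1

zugzwang(#./#./../../.., H) = False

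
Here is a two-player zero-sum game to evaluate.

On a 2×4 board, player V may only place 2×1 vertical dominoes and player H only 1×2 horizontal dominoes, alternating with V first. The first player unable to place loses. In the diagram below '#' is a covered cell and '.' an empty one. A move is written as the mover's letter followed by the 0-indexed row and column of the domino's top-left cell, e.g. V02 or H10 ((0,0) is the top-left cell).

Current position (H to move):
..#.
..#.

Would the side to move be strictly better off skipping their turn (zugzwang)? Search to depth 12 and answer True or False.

ply 1, H at ..#./..#. | H00=+1→###./..#.*; H10=+1→..#./###.
ply 2, V at ###./..#. | V03=-1→####/..##*
ply 3, H at ####/..## | H10=+1→####/####*
ply 4: ####/#### is terminal -1 (V); from ..#./..#. depth 12
if H skipped the turn, V would face:
~ ply 1, V at ..#./..#. | V00=+1→#.#./#.#.*; V01=+1→.##./.##.; V03=-1→..##/..##
~ ply 2: #.#./#.#. is terminal -1 (H); from ..#./..#. depth 12
compare (H): move=+1 vs pass=-1

zugzwang(..#./..#., H) = False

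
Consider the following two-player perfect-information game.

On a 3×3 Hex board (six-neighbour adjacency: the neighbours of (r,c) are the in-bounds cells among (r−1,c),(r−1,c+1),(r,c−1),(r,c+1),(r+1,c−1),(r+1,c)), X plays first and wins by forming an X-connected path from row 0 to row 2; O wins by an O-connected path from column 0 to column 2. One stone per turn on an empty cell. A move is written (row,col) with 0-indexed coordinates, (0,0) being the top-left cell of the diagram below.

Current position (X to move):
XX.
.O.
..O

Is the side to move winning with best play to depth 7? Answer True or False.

X winning at [XX./.O./..O]: False

[XX./.O./..O] X move#1: (0,2):-1/XXX/.O./..O*, (1,0):-1/XX./XO./..O, (1,2):-1/XX./.OX/..O, (2,0):-1/XX./.O./X.O, (2,1):-1/XX./.O./.XO
[XXX/.O./..O] O move#2: (1,0):+1/XXX/OO./..O*, (1,2):+1/XXX/.OO/..O, (2,0):+1/XXX/.O./O.O, (2,1):+1/XXX/.O./.OO
[XXX/OO./..O] X move#3: (1,2):-1/XXX/OOX/..O*, (2,0):-1/XXX/OO./X.O, (2,1):-1/XXX/OO./.XO
[XXX/OOX/..O] O move#4: (2,0):-1/XXX/OOX/O.O, (2,1):+1/XXX/OOX/.OO*
[XXX/OOX/.OO] end (terminal -1, X#5); searched XX./.O./..O to 7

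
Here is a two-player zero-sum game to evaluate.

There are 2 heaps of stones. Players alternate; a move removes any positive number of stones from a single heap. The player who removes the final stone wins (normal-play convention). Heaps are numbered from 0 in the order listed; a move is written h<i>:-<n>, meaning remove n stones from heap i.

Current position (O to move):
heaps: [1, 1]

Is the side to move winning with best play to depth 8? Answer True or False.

ply 1, O at (1,1) | h0:-1=-1→(0,1)*; h1:-1=-1→(1,0)
ply 2, X at (0,1) | h1:-1=+1→(0,0)*
ply 3: (0,0) is terminal -1 (O); from (1,1) depth 8

O winning at [(1,1)]: False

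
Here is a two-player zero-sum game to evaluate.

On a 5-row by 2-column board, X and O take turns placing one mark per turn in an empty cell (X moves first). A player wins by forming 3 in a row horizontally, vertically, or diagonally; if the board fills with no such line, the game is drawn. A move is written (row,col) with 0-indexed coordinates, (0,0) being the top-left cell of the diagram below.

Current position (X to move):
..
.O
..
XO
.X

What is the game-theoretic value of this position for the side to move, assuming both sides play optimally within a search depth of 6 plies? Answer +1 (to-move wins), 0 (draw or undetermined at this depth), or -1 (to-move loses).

ply 1, X at ../.O/../XO/.X | (0,0)=-1→X./.O/../XO/.X; (0,1)=-1→.X/.O/../XO/.X; (1,0)=-1→../XO/../XO/.X; (2,0)=-1→../.O/X./XO/.X; (2,1)=+0→../.O/.X/XO/.X*; (4,0)=-1→../.O/../XO/XX
ply 2, O at ../.O/.X/XO/.X | (0,0)=-1→O./.O/.X/XO/.X; (0,1)=-1→.O/.O/.X/XO/.X; (1,0)=+0→../OO/.X/XO/.X*; (2,0)=+0→../.O/OX/XO/.X; (4,0)=+0→../.O/.X/XO/OX
ply 3, X at ../OO/.X/XO/.X | (0,0)=+0→X./OO/.X/XO/.X*; (0,1)=+0→.X/OO/.X/XO/.X; (2,0)=+0→../OO/XX/XO/.X; (4,0)=+0→../OO/.X/XO/XX
ply 4, O at X./OO/.X/XO/.X | (0,1)=+0→XO/OO/.X/XO/.X*; (2,0)=+0→X./OO/OX/XO/.X; (4,0)=+0→X./OO/.X/XO/OX
ply 5, X at XO/OO/.X/XO/.X | (2,0)=+0→XO/OO/XX/XO/.X*; (4,0)=+0→XO/OO/.X/XO/XX
ply 6, O at XO/OO/XX/XO/.X | (4,0)=+0→XO/OO/XX/XO/OX*
ply 7: XO/OO/XX/XO/OX is terminal +0 (X); from ../.O/../XO/.X depth 6

value(../.O/../XO/.X, X) = 0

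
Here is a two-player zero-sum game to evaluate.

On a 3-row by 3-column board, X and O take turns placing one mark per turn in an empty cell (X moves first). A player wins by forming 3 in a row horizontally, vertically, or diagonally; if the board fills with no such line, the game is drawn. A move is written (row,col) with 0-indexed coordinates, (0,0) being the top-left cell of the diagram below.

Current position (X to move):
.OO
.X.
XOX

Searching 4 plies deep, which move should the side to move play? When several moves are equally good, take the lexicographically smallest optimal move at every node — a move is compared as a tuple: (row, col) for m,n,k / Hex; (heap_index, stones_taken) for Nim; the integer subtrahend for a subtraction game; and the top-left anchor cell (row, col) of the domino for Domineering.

p1 X@[.OO/.X./XOX]: (0,0)[XOO/.X./XOX]+1* (1,0)[.OO/XX./XOX]-1 (1,2)[.OO/.XX/XOX]-1
p2 O@[XOO/.X./XOX] terminal -1; root [.OO/.X./XOX] d4

X's best at [.OO/.X./XOX]: (0,0)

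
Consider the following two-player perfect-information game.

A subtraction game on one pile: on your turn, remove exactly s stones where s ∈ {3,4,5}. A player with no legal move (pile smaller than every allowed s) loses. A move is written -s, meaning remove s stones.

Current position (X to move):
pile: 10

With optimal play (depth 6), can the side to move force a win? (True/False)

X winning at [10]: False

ply 1, X at 10 | -3=-1→7*; -4=-1→6; -5=-1→5
ply 2, O at 7 | -3=-1→4; -4=-1→3; -5=+1→2*
ply 3: 2 is terminal -1 (X); from 10 depth 6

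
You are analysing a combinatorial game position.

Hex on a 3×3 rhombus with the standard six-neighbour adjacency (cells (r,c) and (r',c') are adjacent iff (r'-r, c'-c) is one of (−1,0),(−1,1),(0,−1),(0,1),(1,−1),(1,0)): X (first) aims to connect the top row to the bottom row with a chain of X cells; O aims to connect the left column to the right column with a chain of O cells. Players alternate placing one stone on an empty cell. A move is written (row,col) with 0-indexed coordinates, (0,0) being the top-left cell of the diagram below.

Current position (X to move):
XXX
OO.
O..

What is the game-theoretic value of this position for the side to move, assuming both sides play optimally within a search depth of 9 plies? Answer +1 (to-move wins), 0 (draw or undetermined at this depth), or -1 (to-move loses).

value(XXX/OO./O.., X) = +1

p1 X@[XXX/OO./O..]: (1,2)[XXX/OOX/O..]+1* (2,1)[XXX/OO./OX.]-1 (2,2)[XXX/OO./O.X]-1
p2 O@[XXX/OOX/O..]: (2,1)[XXX/OOX/OO.]-1* (2,2)[XXX/OOX/O.O]-1
p3 X@[XXX/OOX/OO.]: (2,2)[XXX/OOX/OOX]+1*
p4 O@[XXX/OOX/OOX] terminal -1; root [XXX/OO./O..] d9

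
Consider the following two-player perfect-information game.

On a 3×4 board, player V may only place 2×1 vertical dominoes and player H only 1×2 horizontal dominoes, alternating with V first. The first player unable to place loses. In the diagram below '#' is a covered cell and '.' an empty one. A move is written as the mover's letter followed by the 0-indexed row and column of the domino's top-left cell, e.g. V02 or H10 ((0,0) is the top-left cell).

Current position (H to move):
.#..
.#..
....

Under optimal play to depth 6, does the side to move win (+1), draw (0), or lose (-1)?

p1 H@[.#../.#../....]: H02[.###/.#../....]-1 H12[.#../.###/....]+1* H20[.#../.#../##..]-1 H21[.#../.#../.##.]-1 H22[.#../.#../..##]-1
p2 V@[.#../.###/....]: V00[##../####/....]-1* V10[.#../####/#...]-1
p3 H@[##../####/....]: H02[####/####/....]+1* H20[##../####/##..]+1 H21[##../####/.##.]+1 H22[##../####/..##]+1
p4 V@[####/####/....] terminal -1; root [.#../.#../....] d6

value(.#../.#../...., H) = +1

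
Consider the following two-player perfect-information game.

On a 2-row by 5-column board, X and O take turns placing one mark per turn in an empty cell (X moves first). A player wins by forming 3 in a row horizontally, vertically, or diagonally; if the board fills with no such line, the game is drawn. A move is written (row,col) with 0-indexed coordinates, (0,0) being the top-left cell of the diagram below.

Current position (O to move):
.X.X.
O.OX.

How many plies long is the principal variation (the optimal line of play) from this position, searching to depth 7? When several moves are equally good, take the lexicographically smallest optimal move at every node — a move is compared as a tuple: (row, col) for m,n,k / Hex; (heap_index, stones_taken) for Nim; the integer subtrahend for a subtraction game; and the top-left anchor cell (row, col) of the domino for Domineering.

[.X.X./O.OX.] O move#1: (0,0):-1/OX.X./O.OX., (0,2):+0/.XOX./O.OX., (0,4):-1/.X.XO/O.OX., (1,1):+1/.X.X./OOOX.*, (1,4):-1/.X.X./O.OXO
[.X.X./OOOX.] end (terminal -1, X#2); searched .X.X./O.OX. to 7

PV length from [.X.X./O.OX.]: 1 ply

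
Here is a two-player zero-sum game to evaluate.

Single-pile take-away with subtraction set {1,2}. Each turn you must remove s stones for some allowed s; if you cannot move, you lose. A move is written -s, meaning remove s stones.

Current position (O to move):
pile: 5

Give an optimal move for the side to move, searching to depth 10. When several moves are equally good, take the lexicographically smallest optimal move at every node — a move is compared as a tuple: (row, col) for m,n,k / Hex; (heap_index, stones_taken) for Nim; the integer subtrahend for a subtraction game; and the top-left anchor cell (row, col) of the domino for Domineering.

ply 1, O at 5 | -1=-1→4; -2=+1→3*
ply 2, X at 3 | -1=-1→2*; -2=-1→1
ply 3, O at 2 | -1=-1→1; -2=+1→0*
ply 4: 0 is terminal -1 (X); from 5 depth 10

O's best at [5]: -2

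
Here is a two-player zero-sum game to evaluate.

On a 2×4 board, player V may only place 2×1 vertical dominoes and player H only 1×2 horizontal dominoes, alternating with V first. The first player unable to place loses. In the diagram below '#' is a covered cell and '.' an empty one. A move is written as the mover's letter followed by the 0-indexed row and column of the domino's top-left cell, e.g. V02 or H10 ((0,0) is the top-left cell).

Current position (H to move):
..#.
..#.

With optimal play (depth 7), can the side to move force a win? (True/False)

ply 1, H at ..#./..#. | H00=+1→###./..#.*; H10=+1→..#./###.
ply 2, V at ###./..#. | V03=-1→####/..##*
ply 3, H at ####/..## | H10=+1→####/####*
ply 4: ####/#### is terminal -1 (V); from ..#./..#. depth 7

H winning at [..#./..#.]: True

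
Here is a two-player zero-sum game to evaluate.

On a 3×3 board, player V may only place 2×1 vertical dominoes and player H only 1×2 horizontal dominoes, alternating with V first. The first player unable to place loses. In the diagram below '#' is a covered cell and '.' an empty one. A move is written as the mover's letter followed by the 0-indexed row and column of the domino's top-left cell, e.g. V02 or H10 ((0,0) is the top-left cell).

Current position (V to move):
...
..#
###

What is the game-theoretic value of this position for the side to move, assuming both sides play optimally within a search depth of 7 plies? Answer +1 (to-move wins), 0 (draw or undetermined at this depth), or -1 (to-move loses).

value(.../..#/###, V) = +1

[.../..#/###] V move#1: V00:-1/#../#.#/###, V01:+1/.#./.##/###*
[.#./.##/###] end (terminal -1, H#2); searched .../..#/### to 7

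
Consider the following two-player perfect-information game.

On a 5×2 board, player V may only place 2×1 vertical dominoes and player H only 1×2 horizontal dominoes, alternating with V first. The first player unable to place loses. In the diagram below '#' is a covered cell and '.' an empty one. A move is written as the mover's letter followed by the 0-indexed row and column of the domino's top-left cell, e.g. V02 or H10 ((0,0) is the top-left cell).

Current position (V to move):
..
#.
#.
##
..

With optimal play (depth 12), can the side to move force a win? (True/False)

V winning at [../#./#./##/..]: False

p1 V@[../#./#./##/..]: V01[.#/##/#./##/..]-1* V11[../##/##/##/..]-1
p2 H@[.#/##/#./##/..]: H40[.#/##/#./##/##]+1*
p3 V@[.#/##/#./##/##] terminal -1; root [../#./#./##/..] d12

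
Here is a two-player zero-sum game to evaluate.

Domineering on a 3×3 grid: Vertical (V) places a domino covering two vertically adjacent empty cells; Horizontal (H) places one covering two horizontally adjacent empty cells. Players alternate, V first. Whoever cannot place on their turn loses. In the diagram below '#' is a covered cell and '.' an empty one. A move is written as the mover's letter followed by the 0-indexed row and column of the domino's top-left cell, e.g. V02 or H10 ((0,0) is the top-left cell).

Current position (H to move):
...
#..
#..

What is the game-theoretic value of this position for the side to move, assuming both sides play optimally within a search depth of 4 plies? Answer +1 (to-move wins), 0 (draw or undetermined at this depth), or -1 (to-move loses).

p1 H@[.../#../#..]: H00[##./#../#..]-1 H01[.##/#../#..]-1 H11[.../###/#..]+1* H21[.../#../###]-1
p2 V@[.../###/#..] terminal -1; root [.../#../#..] d4

value(.../#../#.., H) = +1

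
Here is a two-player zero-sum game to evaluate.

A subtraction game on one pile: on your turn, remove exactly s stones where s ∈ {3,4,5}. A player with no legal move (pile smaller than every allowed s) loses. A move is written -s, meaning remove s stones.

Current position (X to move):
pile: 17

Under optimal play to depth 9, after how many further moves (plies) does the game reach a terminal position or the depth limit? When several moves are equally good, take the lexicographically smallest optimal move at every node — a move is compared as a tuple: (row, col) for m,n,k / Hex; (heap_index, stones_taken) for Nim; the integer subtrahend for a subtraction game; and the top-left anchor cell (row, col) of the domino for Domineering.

PV length from [17]: 4 plies

[17] X move#1: -3:-1/14*, -4:-1/13, -5:-1/12
[14] O move#2: -3:-1/11, -4:+1/10*, -5:+1/9
[10] X move#3: -3:-1/7*, -4:-1/6, -5:-1/5
[7] O move#4: -3:-1/4, -4:-1/3, -5:+1/2*
[2] end (terminal -1, X#5); searched 17 to 9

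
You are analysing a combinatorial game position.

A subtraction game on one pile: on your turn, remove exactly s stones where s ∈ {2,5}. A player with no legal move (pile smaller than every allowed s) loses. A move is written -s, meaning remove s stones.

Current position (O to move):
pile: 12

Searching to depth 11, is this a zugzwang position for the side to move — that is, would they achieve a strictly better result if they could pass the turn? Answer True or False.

zugzwang(12, O) = False

[12] O move#1: -2:-1/10, -5:+1/7*
[7] X move#2: -2:-1/5*, -5:-1/2
[5] O move#3: -2:-1/3, -5:+1/0*
[0] end (terminal -1, X#4); searched 12 to 11
pass branch (X moves first from the same position):
  | [12] X move#1: -2:-1/10, -5:+1/7*
  | [7] O move#2: -2:-1/5*, -5:-1/2
  | [5] X move#3: -2:-1/3, -5:+1/0*
  | [0] end (terminal -1, O#4); searched 12 to 11
O moving scores +1; O passing scores -1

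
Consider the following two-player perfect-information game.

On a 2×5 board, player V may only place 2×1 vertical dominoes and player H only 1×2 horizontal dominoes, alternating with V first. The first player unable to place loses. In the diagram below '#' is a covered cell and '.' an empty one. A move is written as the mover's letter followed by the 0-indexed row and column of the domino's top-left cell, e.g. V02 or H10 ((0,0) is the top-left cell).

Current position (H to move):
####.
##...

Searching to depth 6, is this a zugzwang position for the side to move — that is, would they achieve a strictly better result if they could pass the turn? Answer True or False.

zugzwang(####./##..., H) = False

ply 1, H at ####./##... | H12=-1→####./####.; H13=+1→####./##.##*
ply 2: ####./##.## is terminal -1 (V); from ####./##... depth 6
pass branch (V moves first from the same position):
  | ply 1, V at ####./##... | V04=-1→#####/##..#*
  | ply 2, H at #####/##..# | H12=+1→#####/#####*
  | ply 3: #####/##### is terminal -1 (V); from ####./##... depth 6
H moving scores +1; H passing scores +1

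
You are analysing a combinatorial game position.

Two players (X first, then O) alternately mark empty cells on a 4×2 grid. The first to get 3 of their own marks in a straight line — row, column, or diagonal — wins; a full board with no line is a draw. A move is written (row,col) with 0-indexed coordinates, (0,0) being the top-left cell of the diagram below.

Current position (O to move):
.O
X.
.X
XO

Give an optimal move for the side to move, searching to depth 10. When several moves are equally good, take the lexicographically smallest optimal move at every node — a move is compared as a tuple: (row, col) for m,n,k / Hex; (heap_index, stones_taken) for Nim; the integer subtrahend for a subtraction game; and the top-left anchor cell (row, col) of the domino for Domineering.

O's best at [.O/X./.X/XO]: (2,0)

ply 1, O at .O/X./.X/XO | (0,0)=-1→OO/X./.X/XO; (1,1)=-1→.O/XO/.X/XO; (2,0)=+0→.O/X./OX/XO*
ply 2, X at .O/X./OX/XO | (0,0)=+0→XO/X./OX/XO*; (1,1)=+0→.O/XX/OX/XO
ply 3, O at XO/X./OX/XO | (1,1)=+0→XO/XO/OX/XO*
ply 4: XO/XO/OX/XO is terminal +0 (X); from .O/X./.X/XO depth 10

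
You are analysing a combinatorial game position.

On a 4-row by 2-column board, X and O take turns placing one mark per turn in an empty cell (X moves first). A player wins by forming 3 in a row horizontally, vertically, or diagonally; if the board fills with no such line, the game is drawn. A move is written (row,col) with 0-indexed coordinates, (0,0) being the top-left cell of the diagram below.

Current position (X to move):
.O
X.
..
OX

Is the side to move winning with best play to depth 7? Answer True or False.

ply 1, X at .O/X./../OX | (0,0)=+0→XO/X./../OX*; (1,1)=+0→.O/XX/../OX; (2,0)=+0→.O/X./X./OX; (2,1)=+0→.O/X./.X/OX
ply 2, O at XO/X./../OX | (1,1)=-1→XO/XO/../OX; (2,0)=+0→XO/X./O./OX*; (2,1)=-1→XO/X./.O/OX
ply 3, X at XO/X./O./OX | (1,1)=+0→XO/XX/O./OX*; (2,1)=+0→XO/X./OX/OX
ply 4, O at XO/XX/O./OX | (2,1)=+0→XO/XX/OO/OX*
ply 5: XO/XX/OO/OX is terminal +0 (X); from .O/X./../OX depth 7

X winning at [.O/X./../OX]: False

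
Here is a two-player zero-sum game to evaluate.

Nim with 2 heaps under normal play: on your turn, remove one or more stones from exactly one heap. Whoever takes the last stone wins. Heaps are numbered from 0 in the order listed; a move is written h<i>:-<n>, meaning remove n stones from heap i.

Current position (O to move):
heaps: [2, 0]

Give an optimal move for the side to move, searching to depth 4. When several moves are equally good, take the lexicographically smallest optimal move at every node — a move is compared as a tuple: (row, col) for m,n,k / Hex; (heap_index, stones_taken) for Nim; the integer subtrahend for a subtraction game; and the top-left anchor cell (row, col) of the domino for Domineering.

O's best at [(2,0)]: h0:-2

p1 O@[(2,0)]: h0:-1[(1,0)]-1 h0:-2[(0,0)]+1*
p2 X@[(0,0)] terminal -1; root [(2,0)] d4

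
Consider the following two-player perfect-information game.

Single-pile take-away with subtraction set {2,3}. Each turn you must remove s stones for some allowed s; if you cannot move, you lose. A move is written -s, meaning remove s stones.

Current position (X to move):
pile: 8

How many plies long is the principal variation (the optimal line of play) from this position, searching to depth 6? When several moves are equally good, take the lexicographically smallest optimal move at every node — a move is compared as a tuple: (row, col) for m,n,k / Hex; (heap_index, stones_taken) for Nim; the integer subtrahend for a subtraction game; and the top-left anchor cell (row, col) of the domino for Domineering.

PV length from [8]: 3 plies

p1 X@[8]: -2[6]+1* -3[5]+1
p2 O@[6]: -2[4]-1* -3[3]-1
p3 X@[4]: -2[2]-1 -3[1]+1*
p4 O@[1] terminal -1; root [8] d6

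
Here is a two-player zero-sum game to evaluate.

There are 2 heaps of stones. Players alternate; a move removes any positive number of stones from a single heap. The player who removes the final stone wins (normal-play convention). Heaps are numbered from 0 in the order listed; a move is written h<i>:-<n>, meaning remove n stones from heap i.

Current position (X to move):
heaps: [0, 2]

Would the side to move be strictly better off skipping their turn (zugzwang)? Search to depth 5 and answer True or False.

zugzwang((0,2), X) = False

ply 1, X at (0,2) | h1:-1=-1→(0,1); h1:-2=+1→(0,0)*
ply 2: (0,0) is terminal -1 (O); from (0,2) depth 5
pass branch (O moves first from the same position):
  | ply 1, O at (0,2) | h1:-1=-1→(0,1); h1:-2=+1→(0,0)*
  | ply 2: (0,0) is terminal -1 (X); from (0,2) depth 5
X moving scores +1; X passing scores -1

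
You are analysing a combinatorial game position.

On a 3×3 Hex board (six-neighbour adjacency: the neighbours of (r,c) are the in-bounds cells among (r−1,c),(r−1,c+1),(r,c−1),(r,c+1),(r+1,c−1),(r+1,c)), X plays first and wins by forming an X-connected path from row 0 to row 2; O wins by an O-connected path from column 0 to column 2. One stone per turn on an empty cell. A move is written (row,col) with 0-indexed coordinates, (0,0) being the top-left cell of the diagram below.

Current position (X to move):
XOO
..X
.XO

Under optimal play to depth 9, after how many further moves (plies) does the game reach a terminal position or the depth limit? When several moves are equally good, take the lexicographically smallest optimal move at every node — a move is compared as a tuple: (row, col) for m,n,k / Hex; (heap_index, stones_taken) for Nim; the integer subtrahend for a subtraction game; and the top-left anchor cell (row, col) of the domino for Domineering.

PV length from [XOO/..X/.XO]: 3 plies

[XOO/..X/.XO] X move#1: (1,0):+1/XOO/X.X/.XO*, (1,1):-1/XOO/.XX/.XO, (2,0):-1/XOO/..X/XXO
[XOO/X.X/.XO] O move#2: (1,1):-1/XOO/XOX/.XO*, (2,0):-1/XOO/X.X/OXO
[XOO/XOX/.XO] X move#3: (2,0):+1/XOO/XOX/XXO*
[XOO/XOX/XXO] end (terminal -1, O#4); searched XOO/..X/.XO to 9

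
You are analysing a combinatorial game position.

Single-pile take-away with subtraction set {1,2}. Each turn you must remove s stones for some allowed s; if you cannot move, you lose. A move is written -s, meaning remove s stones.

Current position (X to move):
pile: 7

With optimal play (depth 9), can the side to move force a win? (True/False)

X winning at [7]: True

ply 1, X at 7 | -1=+1→6*; -2=-1→5
ply 2, O at 6 | -1=-1→5*; -2=-1→4
ply 3, X at 5 | -1=-1→4; -2=+1→3*
ply 4, O at 3 | -1=-1→2*; -2=-1→1
ply 5, X at 2 | -1=-1→1; -2=+1→0*
ply 6: 0 is terminal -1 (O); from 7 depth 9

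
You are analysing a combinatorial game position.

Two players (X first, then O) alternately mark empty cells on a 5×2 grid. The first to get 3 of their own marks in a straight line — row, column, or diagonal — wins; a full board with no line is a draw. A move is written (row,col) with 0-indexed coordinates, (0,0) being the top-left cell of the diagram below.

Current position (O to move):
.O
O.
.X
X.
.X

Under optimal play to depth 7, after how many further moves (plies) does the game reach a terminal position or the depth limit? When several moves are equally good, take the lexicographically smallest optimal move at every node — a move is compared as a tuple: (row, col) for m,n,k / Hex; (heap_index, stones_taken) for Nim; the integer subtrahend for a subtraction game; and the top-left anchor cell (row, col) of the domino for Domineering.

PV length from [.O/O./.X/X./.X]: 5 plies

p1 O@[.O/O./.X/X./.X]: (0,0)[OO/O./.X/X./.X]-1 (1,1)[.O/OO/.X/X./.X]-1 (2,0)[.O/O./OX/X./.X]-1 (3,1)[.O/O./.X/XO/.X]+0* (4,0)[.O/O./.X/X./OX]-1
p2 X@[.O/O./.X/XO/.X]: (0,0)[XO/O./.X/XO/.X]+0* (1,1)[.O/OX/.X/XO/.X]+0 (2,0)[.O/O./XX/XO/.X]+0 (4,0)[.O/O./.X/XO/XX]+0
p3 O@[XO/O./.X/XO/.X]: (1,1)[XO/OO/.X/XO/.X]+0* (2,0)[XO/O./OX/XO/.X]+0 (4,0)[XO/O./.X/XO/OX]+0
p4 X@[XO/OO/.X/XO/.X]: (2,0)[XO/OO/XX/XO/.X]+0* (4,0)[XO/OO/.X/XO/XX]+0
p5 O@[XO/OO/XX/XO/.X]: (4,0)[XO/OO/XX/XO/OX]+0*
p6 X@[XO/OO/XX/XO/OX] terminal +0; root [.O/O./.X/X./.X] d7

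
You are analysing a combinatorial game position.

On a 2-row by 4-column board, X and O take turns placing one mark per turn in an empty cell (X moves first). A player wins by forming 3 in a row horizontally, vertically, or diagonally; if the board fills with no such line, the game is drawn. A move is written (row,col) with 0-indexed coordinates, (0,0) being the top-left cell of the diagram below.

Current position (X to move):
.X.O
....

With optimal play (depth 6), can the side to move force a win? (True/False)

X winning at [.X.O/....]: False

ply 1, X at .X.O/.... | (0,0)=+0→XX.O/....*; (0,2)=+0→.XXO/....; (1,0)=+0→.X.O/X...; (1,1)=+0→.X.O/.X..; (1,2)=+0→.X.O/..X.; (1,3)=+0→.X.O/...X
ply 2, O at XX.O/.... | (0,2)=+0→XXOO/....*; (1,0)=-1→XX.O/O...; (1,1)=-1→XX.O/.O..; (1,2)=-1→XX.O/..O.; (1,3)=-1→XX.O/...O
ply 3, X at XXOO/.... | (1,0)=+0→XXOO/X...*; (1,1)=+0→XXOO/.X..; (1,2)=+0→XXOO/..X.; (1,3)=+0→XXOO/...X
ply 4, O at XXOO/X... | (1,1)=+0→XXOO/XO..*; (1,2)=+0→XXOO/X.O.; (1,3)=+0→XXOO/X..O
ply 5, X at XXOO/XO.. | (1,2)=+0→XXOO/XOX.*; (1,3)=+0→XXOO/XO.X
ply 6, O at XXOO/XOX. | (1,3)=+0→XXOO/XOXO*
ply 7: XXOO/XOXO is terminal +0 (X); from .X.O/.... depth 6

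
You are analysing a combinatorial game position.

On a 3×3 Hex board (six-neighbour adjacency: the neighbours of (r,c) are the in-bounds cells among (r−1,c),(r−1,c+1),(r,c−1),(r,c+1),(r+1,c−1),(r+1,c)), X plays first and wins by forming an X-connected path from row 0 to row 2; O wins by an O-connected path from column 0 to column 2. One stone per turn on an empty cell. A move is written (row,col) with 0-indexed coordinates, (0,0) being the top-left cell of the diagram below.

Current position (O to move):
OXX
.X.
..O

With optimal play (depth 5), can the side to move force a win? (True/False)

O winning at [OXX/.X./..O]: False

p1 O@[OXX/.X./..O]: (1,0)[OXX/OX./..O]-1* (1,2)[OXX/.XO/..O]-1 (2,0)[OXX/.X./O.O]-1 (2,1)[OXX/.X./.OO]-1
p2 X@[OXX/OX./..O]: (1,2)[OXX/OXX/..O]+1* (2,0)[OXX/OX./X.O]+1 (2,1)[OXX/OX./.XO]+1
p3 O@[OXX/OXX/..O]: (2,0)[OXX/OXX/O.O]-1* (2,1)[OXX/OXX/.OO]-1
p4 X@[OXX/OXX/O.O]: (2,1)[OXX/OXX/OXO]+1*
p5 O@[OXX/OXX/OXO] terminal -1; root [OXX/.X./..O] d5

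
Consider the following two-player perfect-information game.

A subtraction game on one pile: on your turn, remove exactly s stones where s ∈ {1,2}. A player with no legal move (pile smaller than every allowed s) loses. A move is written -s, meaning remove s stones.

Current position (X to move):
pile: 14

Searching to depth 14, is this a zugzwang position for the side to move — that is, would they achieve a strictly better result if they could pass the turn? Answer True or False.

p1 X@[14]: -1[13]-1 -2[12]+1*
p2 O@[12]: -1[11]-1* -2[10]-1
p3 X@[11]: -1[10]-1 -2[9]+1*
p4 O@[9]: -1[8]-1* -2[7]-1
p5 X@[8]: -1[7]-1 -2[6]+1*
p6 O@[6]: -1[5]-1* -2[4]-1
p7 X@[5]: -1[4]-1 -2[3]+1*
p8 O@[3]: -1[2]-1* -2[1]-1
p9 X@[2]: -1[1]-1 -2[0]+1*
p10 O@[0] terminal -1; root [14] d14
if X skipped the turn, O would face:
~ p1 O@[14]: -1[13]-1 -2[12]+1*
~ p2 X@[12]: -1[11]-1* -2[10]-1
~ p3 O@[11]: -1[10]-1 -2[9]+1*
~ p4 X@[9]: -1[8]-1* -2[7]-1
~ p5 O@[8]: -1[7]-1 -2[6]+1*
~ p6 X@[6]: -1[5]-1* -2[4]-1
~ p7 O@[5]: -1[4]-1 -2[3]+1*
~ p8 X@[3]: -1[2]-1* -2[1]-1
~ p9 O@[2]: -1[1]-1 -2[0]+1*
~ p10 X@[0] terminal -1; root [14] d14
compare (X): move=+1 vs pass=-1

zugzwang(14, X) = False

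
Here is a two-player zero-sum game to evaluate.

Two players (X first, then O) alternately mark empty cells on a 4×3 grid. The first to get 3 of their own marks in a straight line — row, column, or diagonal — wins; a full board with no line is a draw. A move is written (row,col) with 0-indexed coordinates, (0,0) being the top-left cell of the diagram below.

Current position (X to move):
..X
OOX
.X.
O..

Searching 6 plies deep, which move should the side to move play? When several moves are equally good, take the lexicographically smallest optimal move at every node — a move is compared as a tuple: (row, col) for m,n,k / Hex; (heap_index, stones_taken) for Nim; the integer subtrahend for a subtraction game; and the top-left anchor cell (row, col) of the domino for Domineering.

ply 1, X at ..X/OOX/.X./O.. | (0,0)=-1→X.X/OOX/.X./O..; (0,1)=-1→.XX/OOX/.X./O..; (2,0)=+0→..X/OOX/XX./O..; (2,2)=+1→..X/OOX/.XX/O..*; (3,1)=-1→..X/OOX/.X./OX.; (3,2)=-1→..X/OOX/.X./O.X
ply 2: ..X/OOX/.XX/O.. is terminal -1 (O); from ..X/OOX/.X./O.. depth 6

X's best at [..X/OOX/.X./O..]: (2,2)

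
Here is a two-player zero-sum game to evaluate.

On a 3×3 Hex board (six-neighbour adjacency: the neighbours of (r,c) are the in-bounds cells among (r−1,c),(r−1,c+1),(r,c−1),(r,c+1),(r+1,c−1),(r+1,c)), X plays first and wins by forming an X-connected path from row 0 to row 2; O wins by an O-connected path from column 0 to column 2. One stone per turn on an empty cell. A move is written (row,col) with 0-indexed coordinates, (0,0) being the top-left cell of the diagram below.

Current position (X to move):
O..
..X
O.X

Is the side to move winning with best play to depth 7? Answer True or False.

X winning at [O../..X/O.X]: True

ply 1, X at O../..X/O.X | (0,1)=+1→OX./..X/O.X*; (0,2)=+1→O.X/..X/O.X; (1,0)=-1→O../X.X/O.X; (1,1)=+1→O../.XX/O.X; (2,1)=-1→O../..X/OXX
ply 2, O at OX./..X/O.X | (0,2)=-1→OXO/..X/O.X*; (1,0)=-1→OX./O.X/O.X; (1,1)=-1→OX./.OX/O.X; (2,1)=-1→OX./..X/OOX
ply 3, X at OXO/..X/O.X | (1,0)=-1→OXO/X.X/O.X; (1,1)=+1→OXO/.XX/O.X*; (2,1)=-1→OXO/..X/OXX
ply 4: OXO/.XX/O.X is terminal -1 (O); from O../..X/O.X depth 7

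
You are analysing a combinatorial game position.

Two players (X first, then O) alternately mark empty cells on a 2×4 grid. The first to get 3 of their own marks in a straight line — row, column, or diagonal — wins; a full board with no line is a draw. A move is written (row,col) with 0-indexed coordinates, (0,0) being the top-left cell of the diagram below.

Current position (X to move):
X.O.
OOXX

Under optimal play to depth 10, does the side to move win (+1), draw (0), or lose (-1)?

value(X.O./OOXX, X) = 0

[X.O./OOXX] X move#1: (0,1):+0/XXO./OOXX*, (0,3):+0/X.OX/OOXX
[XXO./OOXX] O move#2: (0,3):+0/XXOO/OOXX*
[XXOO/OOXX] end (terminal +0, X#3); searched X.O./OOXX to 10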